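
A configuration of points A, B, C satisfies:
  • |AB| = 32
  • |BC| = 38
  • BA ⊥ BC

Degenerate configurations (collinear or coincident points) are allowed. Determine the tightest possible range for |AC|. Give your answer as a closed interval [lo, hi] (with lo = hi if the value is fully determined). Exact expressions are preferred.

|AC| = 2·√(617)  (≈ 49.6790)

|AB| ∈ {32}
|BC| ∈ {38}
|AC| ∈ {2·√(617)}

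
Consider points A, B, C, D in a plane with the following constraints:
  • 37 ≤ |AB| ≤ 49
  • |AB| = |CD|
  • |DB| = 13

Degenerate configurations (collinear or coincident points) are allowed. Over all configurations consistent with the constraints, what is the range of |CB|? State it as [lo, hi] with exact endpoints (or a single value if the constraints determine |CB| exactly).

|AB| ∈ [37, 49]
|BD| ∈ {13}
|CD| ∈ [37, 49]
|AD| ∈ [24, 62]
|BC| ∈ [24, 62]
|AC| ∈ [0, 111]

|CB| ∈ [24, 62]  (≈ [24.0000, 62.0000])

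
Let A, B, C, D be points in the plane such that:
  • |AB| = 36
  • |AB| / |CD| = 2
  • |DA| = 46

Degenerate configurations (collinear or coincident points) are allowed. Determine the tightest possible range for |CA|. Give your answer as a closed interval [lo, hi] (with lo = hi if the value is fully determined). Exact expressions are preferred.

|AB| ∈ {36}
|AD| ∈ {46}
|CD| ∈ {18}
|BD| ∈ [10, 82]
|AC| ∈ [28, 64]
|BC| ∈ [0, 100]

|CA| ∈ [28, 64]  (≈ [28.0000, 64.0000])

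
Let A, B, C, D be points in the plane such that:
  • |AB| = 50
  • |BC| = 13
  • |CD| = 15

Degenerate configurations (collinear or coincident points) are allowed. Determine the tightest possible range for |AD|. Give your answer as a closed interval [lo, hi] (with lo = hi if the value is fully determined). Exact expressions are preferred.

|AB| ∈ {50}
|BC| ∈ {13}
|CD| ∈ {15}
|AC| ∈ [37, 63]
|BD| ∈ [2, 28]
|AD| ∈ [22, 78]

|AD| ∈ [22, 78]  (≈ [22.0000, 78.0000])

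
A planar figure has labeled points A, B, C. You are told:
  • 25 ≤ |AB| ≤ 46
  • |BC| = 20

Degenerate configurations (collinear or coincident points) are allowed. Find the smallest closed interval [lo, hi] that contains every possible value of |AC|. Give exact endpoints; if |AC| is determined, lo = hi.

|AC| ∈ [5, 66]  (≈ [5.0000, 66.0000])

|AB| ∈ [25, 46]
|BC| ∈ {20}
|AC| ∈ [5, 66]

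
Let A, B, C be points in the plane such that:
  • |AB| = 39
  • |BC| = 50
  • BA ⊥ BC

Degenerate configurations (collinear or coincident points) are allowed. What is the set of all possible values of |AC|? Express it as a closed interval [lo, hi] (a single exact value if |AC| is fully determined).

|AB| ∈ {39}
|BC| ∈ {50}
|AC| ∈ {√(4021)}

|AC| = √(4021)  (≈ 63.4114)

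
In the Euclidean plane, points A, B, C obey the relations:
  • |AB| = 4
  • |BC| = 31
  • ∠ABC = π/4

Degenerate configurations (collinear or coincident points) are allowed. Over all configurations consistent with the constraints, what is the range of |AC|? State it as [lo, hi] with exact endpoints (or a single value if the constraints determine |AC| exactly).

|AB| ∈ {4}
|BC| ∈ {31}
|AC| ∈ {√(977 - 124·√(2))}

|AC| = √(977 - 124·√(2))  (≈ 28.3132)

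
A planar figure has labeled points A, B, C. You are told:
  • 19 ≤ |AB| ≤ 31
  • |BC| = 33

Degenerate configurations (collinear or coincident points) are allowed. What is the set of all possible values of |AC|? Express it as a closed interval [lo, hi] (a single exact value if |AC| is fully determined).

|AC| ∈ [2, 64]  (≈ [2.0000, 64.0000])

|AB| ∈ [19, 31]
|BC| ∈ {33}
|AC| ∈ [2, 64]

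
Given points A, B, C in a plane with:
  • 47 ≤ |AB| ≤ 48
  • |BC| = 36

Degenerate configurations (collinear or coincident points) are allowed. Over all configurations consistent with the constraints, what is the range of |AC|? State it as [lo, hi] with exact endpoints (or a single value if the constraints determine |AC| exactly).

|AC| ∈ [11, 84]  (≈ [11.0000, 84.0000])

|AB| ∈ [47, 48]
|BC| ∈ {36}
|AC| ∈ [11, 84]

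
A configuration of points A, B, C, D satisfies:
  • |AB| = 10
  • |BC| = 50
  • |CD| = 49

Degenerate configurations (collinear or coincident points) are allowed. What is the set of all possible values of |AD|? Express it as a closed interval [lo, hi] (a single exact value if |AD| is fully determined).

|AD| ∈ [0, 109]  (≈ [0.0000, 109.0000])

|AB| ∈ {10}
|BC| ∈ {50}
|CD| ∈ {49}
|AC| ∈ [40, 60]
|BD| ∈ [1, 99]
|AD| ∈ [0, 109]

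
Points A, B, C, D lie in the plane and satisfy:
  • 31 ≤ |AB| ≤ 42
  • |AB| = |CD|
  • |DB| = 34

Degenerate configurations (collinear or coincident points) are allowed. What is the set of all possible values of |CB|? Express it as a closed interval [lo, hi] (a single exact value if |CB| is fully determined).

|AB| ∈ [31, 42]
|BD| ∈ {34}
|CD| ∈ [31, 42]
|AD| ∈ [0, 76]
|BC| ∈ [0, 76]
|AC| ∈ [0, 118]

|CB| ∈ [0, 76]  (≈ [0.0000, 76.0000])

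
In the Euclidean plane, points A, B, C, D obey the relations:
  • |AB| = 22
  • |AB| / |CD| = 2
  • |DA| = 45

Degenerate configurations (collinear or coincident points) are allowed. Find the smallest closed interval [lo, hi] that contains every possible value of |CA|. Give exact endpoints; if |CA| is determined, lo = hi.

|AB| ∈ {22}
|AD| ∈ {45}
|CD| ∈ {11}
|BD| ∈ [23, 67]
|AC| ∈ [34, 56]
|BC| ∈ [12, 78]

|CA| ∈ [34, 56]  (≈ [34.0000, 56.0000])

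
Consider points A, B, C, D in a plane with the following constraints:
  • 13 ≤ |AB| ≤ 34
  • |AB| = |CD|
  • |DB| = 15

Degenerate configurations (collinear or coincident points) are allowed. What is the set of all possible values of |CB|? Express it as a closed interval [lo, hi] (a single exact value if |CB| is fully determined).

|CB| ∈ [0, 49]  (≈ [0.0000, 49.0000])

|AB| ∈ [13, 34]
|BD| ∈ {15}
|CD| ∈ [13, 34]
|AD| ∈ [0, 49]
|BC| ∈ [0, 49]
|AC| ∈ [0, 83]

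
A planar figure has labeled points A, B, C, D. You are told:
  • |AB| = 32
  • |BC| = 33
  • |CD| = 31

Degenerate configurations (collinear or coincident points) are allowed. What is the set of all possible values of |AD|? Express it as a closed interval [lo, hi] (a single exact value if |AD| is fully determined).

|AB| ∈ {32}
|BC| ∈ {33}
|CD| ∈ {31}
|AC| ∈ [1, 65]
|BD| ∈ [2, 64]
|AD| ∈ [0, 96]

|AD| ∈ [0, 96]  (≈ [0.0000, 96.0000])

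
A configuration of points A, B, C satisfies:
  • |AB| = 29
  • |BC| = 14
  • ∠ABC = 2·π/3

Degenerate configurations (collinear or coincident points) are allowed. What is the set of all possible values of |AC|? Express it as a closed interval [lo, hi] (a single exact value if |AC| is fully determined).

|AB| ∈ {29}
|BC| ∈ {14}
|AC| ∈ {√(1443)}

|AC| = √(1443)  (≈ 37.9868)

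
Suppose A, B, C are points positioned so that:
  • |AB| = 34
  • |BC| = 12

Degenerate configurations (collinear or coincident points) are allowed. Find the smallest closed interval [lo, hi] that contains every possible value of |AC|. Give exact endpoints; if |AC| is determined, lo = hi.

|AC| ∈ [22, 46]  (≈ [22.0000, 46.0000])

|AB| ∈ {34}
|BC| ∈ {12}
|AC| ∈ [22, 46]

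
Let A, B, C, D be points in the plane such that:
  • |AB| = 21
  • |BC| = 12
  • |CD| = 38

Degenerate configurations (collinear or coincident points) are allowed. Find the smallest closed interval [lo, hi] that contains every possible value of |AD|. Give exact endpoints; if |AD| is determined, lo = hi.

|AD| ∈ [5, 71]  (≈ [5.0000, 71.0000])

|AB| ∈ {21}
|BC| ∈ {12}
|CD| ∈ {38}
|AC| ∈ [9, 33]
|BD| ∈ [26, 50]
|AD| ∈ [5, 71]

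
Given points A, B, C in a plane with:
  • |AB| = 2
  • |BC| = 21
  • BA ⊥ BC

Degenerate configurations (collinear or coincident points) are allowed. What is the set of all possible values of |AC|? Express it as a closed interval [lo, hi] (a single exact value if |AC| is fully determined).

|AC| = √(445)  (≈ 21.0950)

|AB| ∈ {2}
|BC| ∈ {21}
|AC| ∈ {√(445)}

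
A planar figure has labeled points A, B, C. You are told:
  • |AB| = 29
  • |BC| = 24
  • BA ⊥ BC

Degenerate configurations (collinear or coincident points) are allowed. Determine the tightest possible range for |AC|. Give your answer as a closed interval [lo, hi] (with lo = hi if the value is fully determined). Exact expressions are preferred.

|AC| = √(1417)  (≈ 37.6431)

|AB| ∈ {29}
|BC| ∈ {24}
|AC| ∈ {√(1417)}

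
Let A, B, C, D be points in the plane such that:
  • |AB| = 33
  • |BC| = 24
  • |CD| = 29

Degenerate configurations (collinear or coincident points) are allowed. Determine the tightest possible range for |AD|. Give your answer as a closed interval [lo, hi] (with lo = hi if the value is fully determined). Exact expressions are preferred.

|AB| ∈ {33}
|BC| ∈ {24}
|CD| ∈ {29}
|AC| ∈ [9, 57]
|BD| ∈ [5, 53]
|AD| ∈ [0, 86]

|AD| ∈ [0, 86]  (≈ [0.0000, 86.0000])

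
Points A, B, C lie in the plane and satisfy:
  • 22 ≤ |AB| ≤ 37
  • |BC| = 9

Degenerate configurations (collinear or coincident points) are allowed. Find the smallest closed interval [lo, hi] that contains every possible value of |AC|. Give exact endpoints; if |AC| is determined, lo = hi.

|AB| ∈ [22, 37]
|BC| ∈ {9}
|AC| ∈ [13, 46]

|AC| ∈ [13, 46]  (≈ [13.0000, 46.0000])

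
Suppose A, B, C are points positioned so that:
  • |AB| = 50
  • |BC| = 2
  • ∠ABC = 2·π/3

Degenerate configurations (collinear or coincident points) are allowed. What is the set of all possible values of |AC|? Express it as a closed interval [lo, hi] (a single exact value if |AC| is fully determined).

|AB| ∈ {50}
|BC| ∈ {2}
|AC| ∈ {2·√(651)}

|AC| = 2·√(651)  (≈ 51.0294)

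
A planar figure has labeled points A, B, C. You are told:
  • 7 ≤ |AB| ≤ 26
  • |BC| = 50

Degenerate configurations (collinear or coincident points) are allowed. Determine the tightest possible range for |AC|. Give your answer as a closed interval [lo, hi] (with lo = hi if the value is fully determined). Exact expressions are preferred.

|AC| ∈ [24, 76]  (≈ [24.0000, 76.0000])

|AB| ∈ [7, 26]
|BC| ∈ {50}
|AC| ∈ [24, 76]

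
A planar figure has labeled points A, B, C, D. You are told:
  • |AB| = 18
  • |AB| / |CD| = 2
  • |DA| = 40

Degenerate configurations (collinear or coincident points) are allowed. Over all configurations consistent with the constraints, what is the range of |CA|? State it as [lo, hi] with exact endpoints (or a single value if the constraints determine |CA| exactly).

|CA| ∈ [31, 49]  (≈ [31.0000, 49.0000])

|AB| ∈ {18}
|AD| ∈ {40}
|CD| ∈ {9}
|BD| ∈ [22, 58]
|AC| ∈ [31, 49]
|BC| ∈ [13, 67]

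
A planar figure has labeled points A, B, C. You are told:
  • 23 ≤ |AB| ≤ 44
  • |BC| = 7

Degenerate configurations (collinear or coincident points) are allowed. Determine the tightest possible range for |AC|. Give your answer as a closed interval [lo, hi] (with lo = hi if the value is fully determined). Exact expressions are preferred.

|AC| ∈ [16, 51]  (≈ [16.0000, 51.0000])

|AB| ∈ [23, 44]
|BC| ∈ {7}
|AC| ∈ [16, 51]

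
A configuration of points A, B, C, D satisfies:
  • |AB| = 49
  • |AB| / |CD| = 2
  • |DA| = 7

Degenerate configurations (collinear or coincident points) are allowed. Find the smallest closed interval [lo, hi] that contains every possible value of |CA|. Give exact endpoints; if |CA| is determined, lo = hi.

|AB| ∈ {49}
|AD| ∈ {7}
|CD| ∈ {49/2}
|BD| ∈ [42, 56]
|AC| ∈ [35/2, 63/2]
|BC| ∈ [35/2, 161/2]

|CA| ∈ [35/2, 63/2]  (≈ [17.5000, 31.5000])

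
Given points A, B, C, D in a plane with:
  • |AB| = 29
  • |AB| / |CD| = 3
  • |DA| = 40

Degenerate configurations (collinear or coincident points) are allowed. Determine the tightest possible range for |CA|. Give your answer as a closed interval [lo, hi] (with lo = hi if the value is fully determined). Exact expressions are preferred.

|CA| ∈ [91/3, 149/3]  (≈ [30.3333, 49.6667])

|AB| ∈ {29}
|AD| ∈ {40}
|CD| ∈ {29/3}
|BD| ∈ [11, 69]
|AC| ∈ [91/3, 149/3]
|BC| ∈ [4/3, 236/3]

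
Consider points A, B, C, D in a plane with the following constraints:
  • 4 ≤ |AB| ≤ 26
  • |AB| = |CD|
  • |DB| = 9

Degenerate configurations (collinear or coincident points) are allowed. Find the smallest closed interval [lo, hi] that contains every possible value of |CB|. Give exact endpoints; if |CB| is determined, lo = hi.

|AB| ∈ [4, 26]
|BD| ∈ {9}
|CD| ∈ [4, 26]
|AD| ∈ [0, 35]
|BC| ∈ [0, 35]
|AC| ∈ [0, 61]

|CB| ∈ [0, 35]  (≈ [0.0000, 35.0000])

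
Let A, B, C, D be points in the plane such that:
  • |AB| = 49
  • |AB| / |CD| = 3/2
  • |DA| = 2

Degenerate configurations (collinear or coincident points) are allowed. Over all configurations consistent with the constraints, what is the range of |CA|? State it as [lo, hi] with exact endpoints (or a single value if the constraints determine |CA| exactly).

|AB| ∈ {49}
|AD| ∈ {2}
|CD| ∈ {98/3}
|BD| ∈ [47, 51]
|AC| ∈ [92/3, 104/3]
|BC| ∈ [43/3, 251/3]

|CA| ∈ [92/3, 104/3]  (≈ [30.6667, 34.6667])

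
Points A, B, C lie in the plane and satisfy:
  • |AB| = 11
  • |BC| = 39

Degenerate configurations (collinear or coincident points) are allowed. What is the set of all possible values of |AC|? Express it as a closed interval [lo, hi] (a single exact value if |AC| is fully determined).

|AC| ∈ [28, 50]  (≈ [28.0000, 50.0000])

|AB| ∈ {11}
|BC| ∈ {39}
|AC| ∈ [28, 50]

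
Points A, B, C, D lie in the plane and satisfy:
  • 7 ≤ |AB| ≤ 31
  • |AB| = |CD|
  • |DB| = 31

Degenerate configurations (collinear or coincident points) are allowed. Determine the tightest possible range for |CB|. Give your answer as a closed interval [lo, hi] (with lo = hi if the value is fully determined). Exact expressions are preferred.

|AB| ∈ [7, 31]
|BD| ∈ {31}
|CD| ∈ [7, 31]
|AD| ∈ [0, 62]
|BC| ∈ [0, 62]
|AC| ∈ [0, 93]

|CB| ∈ [0, 62]  (≈ [0.0000, 62.0000])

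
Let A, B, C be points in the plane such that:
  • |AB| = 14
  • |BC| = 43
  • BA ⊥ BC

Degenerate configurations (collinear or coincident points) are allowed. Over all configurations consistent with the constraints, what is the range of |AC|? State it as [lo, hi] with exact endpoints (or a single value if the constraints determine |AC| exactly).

|AC| = √(2045)  (≈ 45.2217)

|AB| ∈ {14}
|BC| ∈ {43}
|AC| ∈ {√(2045)}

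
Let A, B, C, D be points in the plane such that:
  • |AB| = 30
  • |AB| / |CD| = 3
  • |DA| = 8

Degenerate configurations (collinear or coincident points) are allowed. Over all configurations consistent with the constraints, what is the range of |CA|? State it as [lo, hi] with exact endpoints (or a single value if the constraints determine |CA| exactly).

|AB| ∈ {30}
|AD| ∈ {8}
|CD| ∈ {10}
|BD| ∈ [22, 38]
|AC| ∈ [2, 18]
|BC| ∈ [12, 48]

|CA| ∈ [2, 18]  (≈ [2.0000, 18.0000])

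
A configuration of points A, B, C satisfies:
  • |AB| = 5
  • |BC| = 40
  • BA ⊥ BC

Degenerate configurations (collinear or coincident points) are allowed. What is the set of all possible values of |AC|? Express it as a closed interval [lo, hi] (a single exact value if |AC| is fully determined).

|AB| ∈ {5}
|BC| ∈ {40}
|AC| ∈ {5·√(65)}

|AC| = 5·√(65)  (≈ 40.3113)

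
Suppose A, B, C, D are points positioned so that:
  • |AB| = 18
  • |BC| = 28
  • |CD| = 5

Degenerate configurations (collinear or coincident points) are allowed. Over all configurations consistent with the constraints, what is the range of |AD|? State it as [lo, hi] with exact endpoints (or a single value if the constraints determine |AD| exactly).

|AD| ∈ [5, 51]  (≈ [5.0000, 51.0000])

|AB| ∈ {18}
|BC| ∈ {28}
|CD| ∈ {5}
|AC| ∈ [10, 46]
|BD| ∈ [23, 33]
|AD| ∈ [5, 51]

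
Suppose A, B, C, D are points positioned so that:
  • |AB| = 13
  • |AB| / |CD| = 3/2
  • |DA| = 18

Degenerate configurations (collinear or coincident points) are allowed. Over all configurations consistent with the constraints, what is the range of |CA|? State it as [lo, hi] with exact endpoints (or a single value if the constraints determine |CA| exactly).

|AB| ∈ {13}
|AD| ∈ {18}
|CD| ∈ {26/3}
|BD| ∈ [5, 31]
|AC| ∈ [28/3, 80/3]
|BC| ∈ [0, 119/3]

|CA| ∈ [28/3, 80/3]  (≈ [9.3333, 26.6667])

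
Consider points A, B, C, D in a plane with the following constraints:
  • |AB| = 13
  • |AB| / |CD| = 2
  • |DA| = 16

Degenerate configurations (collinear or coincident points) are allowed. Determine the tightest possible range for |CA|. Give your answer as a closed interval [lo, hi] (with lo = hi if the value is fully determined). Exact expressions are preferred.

|AB| ∈ {13}
|AD| ∈ {16}
|CD| ∈ {13/2}
|BD| ∈ [3, 29]
|AC| ∈ [19/2, 45/2]
|BC| ∈ [0, 71/2]

|CA| ∈ [19/2, 45/2]  (≈ [9.5000, 22.5000])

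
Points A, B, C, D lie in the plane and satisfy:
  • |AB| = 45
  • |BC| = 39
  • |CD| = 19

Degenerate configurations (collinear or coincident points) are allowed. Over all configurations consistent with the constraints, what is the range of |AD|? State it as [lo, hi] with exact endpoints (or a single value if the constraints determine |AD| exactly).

|AB| ∈ {45}
|BC| ∈ {39}
|CD| ∈ {19}
|AC| ∈ [6, 84]
|BD| ∈ [20, 58]
|AD| ∈ [0, 103]

|AD| ∈ [0, 103]  (≈ [0.0000, 103.0000])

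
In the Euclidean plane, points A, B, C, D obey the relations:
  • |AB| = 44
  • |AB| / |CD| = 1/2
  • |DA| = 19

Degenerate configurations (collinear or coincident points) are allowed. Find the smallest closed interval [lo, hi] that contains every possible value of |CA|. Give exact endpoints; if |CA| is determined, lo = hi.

|CA| ∈ [69, 107]  (≈ [69.0000, 107.0000])

|AB| ∈ {44}
|AD| ∈ {19}
|CD| ∈ {88}
|BD| ∈ [25, 63]
|AC| ∈ [69, 107]
|BC| ∈ [25, 151]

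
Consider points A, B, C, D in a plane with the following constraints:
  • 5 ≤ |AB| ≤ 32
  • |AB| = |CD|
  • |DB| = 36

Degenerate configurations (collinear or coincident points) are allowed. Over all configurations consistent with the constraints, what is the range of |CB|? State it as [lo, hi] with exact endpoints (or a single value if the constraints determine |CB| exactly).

|AB| ∈ [5, 32]
|BD| ∈ {36}
|CD| ∈ [5, 32]
|AD| ∈ [4, 68]
|BC| ∈ [4, 68]
|AC| ∈ [0, 100]

|CB| ∈ [4, 68]  (≈ [4.0000, 68.0000])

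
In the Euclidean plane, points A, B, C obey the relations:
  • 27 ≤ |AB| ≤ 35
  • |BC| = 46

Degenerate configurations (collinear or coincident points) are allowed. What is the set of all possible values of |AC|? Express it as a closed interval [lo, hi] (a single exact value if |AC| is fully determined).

|AB| ∈ [27, 35]
|BC| ∈ {46}
|AC| ∈ [11, 81]

|AC| ∈ [11, 81]  (≈ [11.0000, 81.0000])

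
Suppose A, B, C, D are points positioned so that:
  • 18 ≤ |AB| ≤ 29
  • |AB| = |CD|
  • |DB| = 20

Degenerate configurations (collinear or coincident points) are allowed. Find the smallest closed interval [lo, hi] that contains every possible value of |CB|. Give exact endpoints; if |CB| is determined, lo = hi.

|CB| ∈ [0, 49]  (≈ [0.0000, 49.0000])

|AB| ∈ [18, 29]
|BD| ∈ {20}
|CD| ∈ [18, 29]
|AD| ∈ [0, 49]
|BC| ∈ [0, 49]
|AC| ∈ [0, 78]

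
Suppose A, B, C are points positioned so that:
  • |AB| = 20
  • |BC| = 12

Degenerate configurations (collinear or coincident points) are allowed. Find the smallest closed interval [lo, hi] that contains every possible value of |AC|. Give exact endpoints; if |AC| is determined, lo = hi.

|AB| ∈ {20}
|BC| ∈ {12}
|AC| ∈ [8, 32]

|AC| ∈ [8, 32]  (≈ [8.0000, 32.0000])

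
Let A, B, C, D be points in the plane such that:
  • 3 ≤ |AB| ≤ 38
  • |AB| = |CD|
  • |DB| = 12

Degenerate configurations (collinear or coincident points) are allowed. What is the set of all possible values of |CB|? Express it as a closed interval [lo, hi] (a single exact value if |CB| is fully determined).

|CB| ∈ [0, 50]  (≈ [0.0000, 50.0000])

|AB| ∈ [3, 38]
|BD| ∈ {12}
|CD| ∈ [3, 38]
|AD| ∈ [0, 50]
|BC| ∈ [0, 50]
|AC| ∈ [0, 88]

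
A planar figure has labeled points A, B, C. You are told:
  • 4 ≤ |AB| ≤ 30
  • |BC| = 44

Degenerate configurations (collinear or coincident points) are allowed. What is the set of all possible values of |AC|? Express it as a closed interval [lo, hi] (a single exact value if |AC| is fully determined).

|AC| ∈ [14, 74]  (≈ [14.0000, 74.0000])

|AB| ∈ [4, 30]
|BC| ∈ {44}
|AC| ∈ [14, 74]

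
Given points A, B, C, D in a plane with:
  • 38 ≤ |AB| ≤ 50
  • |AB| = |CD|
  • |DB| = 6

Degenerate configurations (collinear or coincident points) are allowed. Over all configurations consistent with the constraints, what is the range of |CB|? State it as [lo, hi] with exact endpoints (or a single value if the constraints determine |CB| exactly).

|CB| ∈ [32, 56]  (≈ [32.0000, 56.0000])

|AB| ∈ [38, 50]
|BD| ∈ {6}
|CD| ∈ [38, 50]
|AD| ∈ [32, 56]
|BC| ∈ [32, 56]
|AC| ∈ [0, 106]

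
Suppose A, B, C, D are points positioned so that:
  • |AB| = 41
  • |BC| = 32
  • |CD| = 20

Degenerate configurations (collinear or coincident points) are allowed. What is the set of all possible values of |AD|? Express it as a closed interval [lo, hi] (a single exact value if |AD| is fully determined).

|AB| ∈ {41}
|BC| ∈ {32}
|CD| ∈ {20}
|AC| ∈ [9, 73]
|BD| ∈ [12, 52]
|AD| ∈ [0, 93]

|AD| ∈ [0, 93]  (≈ [0.0000, 93.0000])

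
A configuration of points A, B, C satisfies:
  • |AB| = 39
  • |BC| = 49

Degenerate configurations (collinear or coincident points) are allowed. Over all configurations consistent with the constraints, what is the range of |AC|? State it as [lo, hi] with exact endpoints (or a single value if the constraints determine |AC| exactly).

|AC| ∈ [10, 88]  (≈ [10.0000, 88.0000])

|AB| ∈ {39}
|BC| ∈ {49}
|AC| ∈ [10, 88]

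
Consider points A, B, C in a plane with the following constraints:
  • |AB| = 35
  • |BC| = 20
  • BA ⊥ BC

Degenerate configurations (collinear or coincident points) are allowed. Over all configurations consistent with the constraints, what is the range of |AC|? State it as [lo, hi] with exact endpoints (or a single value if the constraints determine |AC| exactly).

|AB| ∈ {35}
|BC| ∈ {20}
|AC| ∈ {5·√(65)}

|AC| = 5·√(65)  (≈ 40.3113)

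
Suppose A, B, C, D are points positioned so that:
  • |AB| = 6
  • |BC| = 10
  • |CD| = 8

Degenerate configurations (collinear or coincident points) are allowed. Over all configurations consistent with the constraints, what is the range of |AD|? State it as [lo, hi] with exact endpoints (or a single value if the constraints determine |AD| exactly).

|AD| ∈ [0, 24]  (≈ [0.0000, 24.0000])

|AB| ∈ {6}
|BC| ∈ {10}
|CD| ∈ {8}
|AC| ∈ [4, 16]
|BD| ∈ [2, 18]
|AD| ∈ [0, 24]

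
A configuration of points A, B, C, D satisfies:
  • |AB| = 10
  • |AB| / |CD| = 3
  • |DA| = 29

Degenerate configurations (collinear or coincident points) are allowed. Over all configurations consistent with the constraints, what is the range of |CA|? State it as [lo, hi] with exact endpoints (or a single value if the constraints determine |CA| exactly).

|AB| ∈ {10}
|AD| ∈ {29}
|CD| ∈ {10/3}
|BD| ∈ [19, 39]
|AC| ∈ [77/3, 97/3]
|BC| ∈ [47/3, 127/3]

|CA| ∈ [77/3, 97/3]  (≈ [25.6667, 32.3333])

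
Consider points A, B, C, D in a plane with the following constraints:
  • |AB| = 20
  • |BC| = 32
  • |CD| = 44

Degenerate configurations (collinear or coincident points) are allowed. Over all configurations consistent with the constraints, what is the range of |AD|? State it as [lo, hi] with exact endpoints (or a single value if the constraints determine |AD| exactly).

|AD| ∈ [0, 96]  (≈ [0.0000, 96.0000])

|AB| ∈ {20}
|BC| ∈ {32}
|CD| ∈ {44}
|AC| ∈ [12, 52]
|BD| ∈ [12, 76]
|AD| ∈ [0, 96]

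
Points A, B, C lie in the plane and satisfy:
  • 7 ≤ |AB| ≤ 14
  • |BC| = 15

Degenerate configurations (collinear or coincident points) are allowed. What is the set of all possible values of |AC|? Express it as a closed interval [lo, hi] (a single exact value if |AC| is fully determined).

|AB| ∈ [7, 14]
|BC| ∈ {15}
|AC| ∈ [1, 29]

|AC| ∈ [1, 29]  (≈ [1.0000, 29.0000])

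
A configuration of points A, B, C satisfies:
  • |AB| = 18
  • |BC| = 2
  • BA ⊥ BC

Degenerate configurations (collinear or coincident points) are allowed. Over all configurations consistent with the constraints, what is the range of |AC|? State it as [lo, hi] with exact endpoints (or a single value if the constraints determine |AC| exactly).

|AC| = 2·√(82)  (≈ 18.1108)

|AB| ∈ {18}
|BC| ∈ {2}
|AC| ∈ {2·√(82)}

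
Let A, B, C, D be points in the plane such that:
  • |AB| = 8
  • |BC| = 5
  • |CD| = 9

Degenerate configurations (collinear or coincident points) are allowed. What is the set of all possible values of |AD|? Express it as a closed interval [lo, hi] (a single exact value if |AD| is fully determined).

|AD| ∈ [0, 22]  (≈ [0.0000, 22.0000])

|AB| ∈ {8}
|BC| ∈ {5}
|CD| ∈ {9}
|AC| ∈ [3, 13]
|BD| ∈ [4, 14]
|AD| ∈ [0, 22]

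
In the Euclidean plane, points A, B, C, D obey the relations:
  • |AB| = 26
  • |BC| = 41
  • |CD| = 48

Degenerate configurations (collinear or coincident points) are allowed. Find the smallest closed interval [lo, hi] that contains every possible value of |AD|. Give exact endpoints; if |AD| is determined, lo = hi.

|AB| ∈ {26}
|BC| ∈ {41}
|CD| ∈ {48}
|AC| ∈ [15, 67]
|BD| ∈ [7, 89]
|AD| ∈ [0, 115]

|AD| ∈ [0, 115]  (≈ [0.0000, 115.0000])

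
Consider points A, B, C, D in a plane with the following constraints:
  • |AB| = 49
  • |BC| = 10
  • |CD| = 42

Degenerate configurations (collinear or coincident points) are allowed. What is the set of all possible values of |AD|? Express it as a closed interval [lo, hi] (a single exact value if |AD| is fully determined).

|AB| ∈ {49}
|BC| ∈ {10}
|CD| ∈ {42}
|AC| ∈ [39, 59]
|BD| ∈ [32, 52]
|AD| ∈ [0, 101]

|AD| ∈ [0, 101]  (≈ [0.0000, 101.0000])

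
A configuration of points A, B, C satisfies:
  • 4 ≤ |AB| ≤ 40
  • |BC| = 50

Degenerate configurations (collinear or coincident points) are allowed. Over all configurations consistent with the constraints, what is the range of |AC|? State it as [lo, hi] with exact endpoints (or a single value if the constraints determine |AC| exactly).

|AC| ∈ [10, 90]  (≈ [10.0000, 90.0000])

|AB| ∈ [4, 40]
|BC| ∈ {50}
|AC| ∈ [10, 90]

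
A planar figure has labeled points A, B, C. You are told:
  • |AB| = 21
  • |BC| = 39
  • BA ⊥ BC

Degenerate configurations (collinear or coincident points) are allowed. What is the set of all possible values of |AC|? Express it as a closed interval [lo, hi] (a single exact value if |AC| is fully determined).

|AC| = 3·√(218)  (≈ 44.2945)

|AB| ∈ {21}
|BC| ∈ {39}
|AC| ∈ {3·√(218)}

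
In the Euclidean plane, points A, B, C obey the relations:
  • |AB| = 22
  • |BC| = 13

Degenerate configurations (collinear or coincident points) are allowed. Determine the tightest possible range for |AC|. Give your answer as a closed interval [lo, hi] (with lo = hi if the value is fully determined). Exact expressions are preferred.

|AB| ∈ {22}
|BC| ∈ {13}
|AC| ∈ [9, 35]

|AC| ∈ [9, 35]  (≈ [9.0000, 35.0000])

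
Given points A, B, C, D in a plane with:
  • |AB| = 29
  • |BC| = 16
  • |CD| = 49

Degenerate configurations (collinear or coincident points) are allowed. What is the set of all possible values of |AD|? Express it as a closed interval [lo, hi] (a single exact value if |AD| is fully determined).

|AB| ∈ {29}
|BC| ∈ {16}
|CD| ∈ {49}
|AC| ∈ [13, 45]
|BD| ∈ [33, 65]
|AD| ∈ [4, 94]

|AD| ∈ [4, 94]  (≈ [4.0000, 94.0000])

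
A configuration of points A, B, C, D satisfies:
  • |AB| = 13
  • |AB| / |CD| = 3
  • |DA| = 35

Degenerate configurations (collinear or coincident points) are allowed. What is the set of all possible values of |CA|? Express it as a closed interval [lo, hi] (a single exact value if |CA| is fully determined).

|CA| ∈ [92/3, 118/3]  (≈ [30.6667, 39.3333])

|AB| ∈ {13}
|AD| ∈ {35}
|CD| ∈ {13/3}
|BD| ∈ [22, 48]
|AC| ∈ [92/3, 118/3]
|BC| ∈ [53/3, 157/3]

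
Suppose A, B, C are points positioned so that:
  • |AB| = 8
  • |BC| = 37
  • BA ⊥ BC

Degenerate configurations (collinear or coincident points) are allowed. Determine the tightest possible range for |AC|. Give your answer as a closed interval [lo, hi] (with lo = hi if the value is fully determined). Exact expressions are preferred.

|AB| ∈ {8}
|BC| ∈ {37}
|AC| ∈ {√(1433)}

|AC| = √(1433)  (≈ 37.8550)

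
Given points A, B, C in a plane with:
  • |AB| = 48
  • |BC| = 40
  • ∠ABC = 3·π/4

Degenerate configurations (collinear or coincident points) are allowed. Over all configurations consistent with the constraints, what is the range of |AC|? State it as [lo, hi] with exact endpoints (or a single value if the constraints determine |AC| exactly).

|AB| ∈ {48}
|BC| ∈ {40}
|AC| ∈ {8·√(30·√(2) + 61)}

|AC| = 8·√(30·√(2) + 61)  (≈ 81.3590)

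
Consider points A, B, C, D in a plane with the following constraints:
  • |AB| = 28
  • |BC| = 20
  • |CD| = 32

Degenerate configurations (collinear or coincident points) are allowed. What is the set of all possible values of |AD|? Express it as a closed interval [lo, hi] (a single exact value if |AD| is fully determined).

|AD| ∈ [0, 80]  (≈ [0.0000, 80.0000])

|AB| ∈ {28}
|BC| ∈ {20}
|CD| ∈ {32}
|AC| ∈ [8, 48]
|BD| ∈ [12, 52]
|AD| ∈ [0, 80]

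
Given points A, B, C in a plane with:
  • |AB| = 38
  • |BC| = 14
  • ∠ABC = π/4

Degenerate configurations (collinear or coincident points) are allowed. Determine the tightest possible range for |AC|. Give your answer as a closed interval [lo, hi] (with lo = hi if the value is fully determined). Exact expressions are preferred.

|AB| ∈ {38}
|BC| ∈ {14}
|AC| ∈ {2·√(410 - 133·√(2))}

|AC| = 2·√(410 - 133·√(2))  (≈ 29.7933)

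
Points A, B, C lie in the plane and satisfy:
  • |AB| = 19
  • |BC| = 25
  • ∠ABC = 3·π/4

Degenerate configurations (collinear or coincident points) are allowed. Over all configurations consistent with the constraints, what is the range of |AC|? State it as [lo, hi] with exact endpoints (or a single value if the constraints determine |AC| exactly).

|AB| ∈ {19}
|BC| ∈ {25}
|AC| ∈ {√(475·√(2) + 986)}

|AC| = √(475·√(2) + 986)  (≈ 40.7155)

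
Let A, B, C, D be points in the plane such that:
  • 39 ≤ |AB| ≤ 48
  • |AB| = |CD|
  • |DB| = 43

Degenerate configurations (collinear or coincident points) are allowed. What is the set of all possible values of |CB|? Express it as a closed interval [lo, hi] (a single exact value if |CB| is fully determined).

|AB| ∈ [39, 48]
|BD| ∈ {43}
|CD| ∈ [39, 48]
|AD| ∈ [0, 91]
|BC| ∈ [0, 91]
|AC| ∈ [0, 139]

|CB| ∈ [0, 91]  (≈ [0.0000, 91.0000])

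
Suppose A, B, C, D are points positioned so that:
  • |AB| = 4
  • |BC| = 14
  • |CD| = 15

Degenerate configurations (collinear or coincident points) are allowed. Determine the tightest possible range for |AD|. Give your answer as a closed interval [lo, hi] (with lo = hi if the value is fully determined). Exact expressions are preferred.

|AB| ∈ {4}
|BC| ∈ {14}
|CD| ∈ {15}
|AC| ∈ [10, 18]
|BD| ∈ [1, 29]
|AD| ∈ [0, 33]

|AD| ∈ [0, 33]  (≈ [0.0000, 33.0000])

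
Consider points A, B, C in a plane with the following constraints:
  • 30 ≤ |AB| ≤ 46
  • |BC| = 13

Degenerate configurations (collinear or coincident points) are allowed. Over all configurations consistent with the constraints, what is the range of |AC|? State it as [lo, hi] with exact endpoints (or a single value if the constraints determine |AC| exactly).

|AB| ∈ [30, 46]
|BC| ∈ {13}
|AC| ∈ [17, 59]

|AC| ∈ [17, 59]  (≈ [17.0000, 59.0000])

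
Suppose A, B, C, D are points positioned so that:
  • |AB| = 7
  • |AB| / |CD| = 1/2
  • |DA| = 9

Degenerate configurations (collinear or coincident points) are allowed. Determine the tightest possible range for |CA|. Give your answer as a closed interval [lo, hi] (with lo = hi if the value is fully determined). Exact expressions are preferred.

|CA| ∈ [5, 23]  (≈ [5.0000, 23.0000])

|AB| ∈ {7}
|AD| ∈ {9}
|CD| ∈ {14}
|BD| ∈ [2, 16]
|AC| ∈ [5, 23]
|BC| ∈ [0, 30]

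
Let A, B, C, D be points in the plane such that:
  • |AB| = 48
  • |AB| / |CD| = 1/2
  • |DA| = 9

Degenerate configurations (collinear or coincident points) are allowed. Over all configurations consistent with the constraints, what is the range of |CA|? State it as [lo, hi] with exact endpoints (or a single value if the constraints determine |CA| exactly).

|CA| ∈ [87, 105]  (≈ [87.0000, 105.0000])

|AB| ∈ {48}
|AD| ∈ {9}
|CD| ∈ {96}
|BD| ∈ [39, 57]
|AC| ∈ [87, 105]
|BC| ∈ [39, 153]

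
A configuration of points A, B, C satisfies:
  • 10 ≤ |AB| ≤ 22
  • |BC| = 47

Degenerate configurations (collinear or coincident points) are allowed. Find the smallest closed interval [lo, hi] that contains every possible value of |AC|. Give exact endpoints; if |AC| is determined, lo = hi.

|AB| ∈ [10, 22]
|BC| ∈ {47}
|AC| ∈ [25, 69]

|AC| ∈ [25, 69]  (≈ [25.0000, 69.0000])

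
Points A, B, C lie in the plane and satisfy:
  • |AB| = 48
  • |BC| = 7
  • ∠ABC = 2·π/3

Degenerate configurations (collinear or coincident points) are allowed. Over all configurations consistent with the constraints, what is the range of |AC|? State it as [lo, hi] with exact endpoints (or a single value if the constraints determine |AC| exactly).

|AC| = √(2689)  (≈ 51.8556)

|AB| ∈ {48}
|BC| ∈ {7}
|AC| ∈ {√(2689)}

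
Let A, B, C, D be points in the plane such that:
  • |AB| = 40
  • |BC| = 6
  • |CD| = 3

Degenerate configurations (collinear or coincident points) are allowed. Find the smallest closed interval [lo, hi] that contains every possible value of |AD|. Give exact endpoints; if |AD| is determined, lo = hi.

|AB| ∈ {40}
|BC| ∈ {6}
|CD| ∈ {3}
|AC| ∈ [34, 46]
|BD| ∈ [3, 9]
|AD| ∈ [31, 49]

|AD| ∈ [31, 49]  (≈ [31.0000, 49.0000])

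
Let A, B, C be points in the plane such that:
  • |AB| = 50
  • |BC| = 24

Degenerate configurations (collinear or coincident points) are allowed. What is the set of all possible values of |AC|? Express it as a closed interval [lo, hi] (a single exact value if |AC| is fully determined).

|AC| ∈ [26, 74]  (≈ [26.0000, 74.0000])

|AB| ∈ {50}
|BC| ∈ {24}
|AC| ∈ [26, 74]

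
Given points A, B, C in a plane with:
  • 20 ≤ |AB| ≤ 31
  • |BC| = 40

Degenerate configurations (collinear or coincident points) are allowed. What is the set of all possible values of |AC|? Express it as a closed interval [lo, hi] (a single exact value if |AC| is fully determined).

|AC| ∈ [9, 71]  (≈ [9.0000, 71.0000])

|AB| ∈ [20, 31]
|BC| ∈ {40}
|AC| ∈ [9, 71]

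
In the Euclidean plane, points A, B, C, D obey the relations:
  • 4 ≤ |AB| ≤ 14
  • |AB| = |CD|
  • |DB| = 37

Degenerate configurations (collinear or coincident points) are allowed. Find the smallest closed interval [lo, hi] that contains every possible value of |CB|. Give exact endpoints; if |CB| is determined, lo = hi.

|CB| ∈ [23, 51]  (≈ [23.0000, 51.0000])

|AB| ∈ [4, 14]
|BD| ∈ {37}
|CD| ∈ [4, 14]
|AD| ∈ [23, 51]
|BC| ∈ [23, 51]
|AC| ∈ [9, 65]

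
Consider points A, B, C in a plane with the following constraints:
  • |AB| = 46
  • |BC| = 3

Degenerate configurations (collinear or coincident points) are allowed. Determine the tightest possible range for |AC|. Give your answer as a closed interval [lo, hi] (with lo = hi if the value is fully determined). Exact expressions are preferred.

|AC| ∈ [43, 49]  (≈ [43.0000, 49.0000])

|AB| ∈ {46}
|BC| ∈ {3}
|AC| ∈ [43, 49]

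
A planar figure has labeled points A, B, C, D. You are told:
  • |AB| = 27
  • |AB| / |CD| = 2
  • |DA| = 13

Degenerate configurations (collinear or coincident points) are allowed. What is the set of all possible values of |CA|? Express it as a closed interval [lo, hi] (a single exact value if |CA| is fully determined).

|AB| ∈ {27}
|AD| ∈ {13}
|CD| ∈ {27/2}
|BD| ∈ [14, 40]
|AC| ∈ [1/2, 53/2]
|BC| ∈ [1/2, 107/2]

|CA| ∈ [1/2, 53/2]  (≈ [0.5000, 26.5000])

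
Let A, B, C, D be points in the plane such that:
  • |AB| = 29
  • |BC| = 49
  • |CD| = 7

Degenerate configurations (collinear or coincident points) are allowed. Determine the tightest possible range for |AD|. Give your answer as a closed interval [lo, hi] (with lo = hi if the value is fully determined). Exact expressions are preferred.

|AB| ∈ {29}
|BC| ∈ {49}
|CD| ∈ {7}
|AC| ∈ [20, 78]
|BD| ∈ [42, 56]
|AD| ∈ [13, 85]

|AD| ∈ [13, 85]  (≈ [13.0000, 85.0000])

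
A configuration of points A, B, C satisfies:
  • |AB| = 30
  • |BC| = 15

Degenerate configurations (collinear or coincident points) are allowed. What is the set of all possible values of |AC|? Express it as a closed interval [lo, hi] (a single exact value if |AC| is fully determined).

|AC| ∈ [15, 45]  (≈ [15.0000, 45.0000])

|AB| ∈ {30}
|BC| ∈ {15}
|AC| ∈ [15, 45]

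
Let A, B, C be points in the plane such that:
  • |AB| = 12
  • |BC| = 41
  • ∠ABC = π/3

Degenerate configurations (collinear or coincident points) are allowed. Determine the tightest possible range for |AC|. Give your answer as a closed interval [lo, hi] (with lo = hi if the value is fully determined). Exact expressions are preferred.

|AB| ∈ {12}
|BC| ∈ {41}
|AC| ∈ {√(1333)}

|AC| = √(1333)  (≈ 36.5103)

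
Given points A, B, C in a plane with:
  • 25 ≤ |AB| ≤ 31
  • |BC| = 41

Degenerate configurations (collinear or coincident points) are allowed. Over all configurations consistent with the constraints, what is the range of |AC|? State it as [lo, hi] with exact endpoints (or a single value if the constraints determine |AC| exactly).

|AC| ∈ [10, 72]  (≈ [10.0000, 72.0000])

|AB| ∈ [25, 31]
|BC| ∈ {41}
|AC| ∈ [10, 72]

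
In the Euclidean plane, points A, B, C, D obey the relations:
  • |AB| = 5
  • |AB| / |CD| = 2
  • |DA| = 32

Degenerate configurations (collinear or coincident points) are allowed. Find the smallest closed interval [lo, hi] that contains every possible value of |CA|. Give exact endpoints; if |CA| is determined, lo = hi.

|AB| ∈ {5}
|AD| ∈ {32}
|CD| ∈ {5/2}
|BD| ∈ [27, 37]
|AC| ∈ [59/2, 69/2]
|BC| ∈ [49/2, 79/2]

|CA| ∈ [59/2, 69/2]  (≈ [29.5000, 34.5000])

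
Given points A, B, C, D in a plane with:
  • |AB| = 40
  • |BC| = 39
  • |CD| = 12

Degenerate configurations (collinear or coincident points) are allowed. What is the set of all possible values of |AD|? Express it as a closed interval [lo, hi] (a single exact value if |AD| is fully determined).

|AD| ∈ [0, 91]  (≈ [0.0000, 91.0000])

|AB| ∈ {40}
|BC| ∈ {39}
|CD| ∈ {12}
|AC| ∈ [1, 79]
|BD| ∈ [27, 51]
|AD| ∈ [0, 91]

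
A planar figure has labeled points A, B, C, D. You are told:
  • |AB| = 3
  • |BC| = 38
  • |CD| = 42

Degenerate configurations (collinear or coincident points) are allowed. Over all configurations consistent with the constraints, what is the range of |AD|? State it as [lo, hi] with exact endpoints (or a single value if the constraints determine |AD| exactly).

|AD| ∈ [1, 83]  (≈ [1.0000, 83.0000])

|AB| ∈ {3}
|BC| ∈ {38}
|CD| ∈ {42}
|AC| ∈ [35, 41]
|BD| ∈ [4, 80]
|AD| ∈ [1, 83]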